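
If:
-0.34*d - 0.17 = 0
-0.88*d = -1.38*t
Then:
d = -0.50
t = -0.32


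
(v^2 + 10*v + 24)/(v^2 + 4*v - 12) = (v + 4)/(v - 2)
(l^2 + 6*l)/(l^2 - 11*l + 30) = l*(l + 6)/(l^2 - 11*l + 30)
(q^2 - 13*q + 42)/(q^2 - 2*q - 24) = (q - 7)/(q + 4)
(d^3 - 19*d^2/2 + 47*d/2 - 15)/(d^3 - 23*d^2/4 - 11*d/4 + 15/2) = 2*(2*d - 5)/(4*d + 5)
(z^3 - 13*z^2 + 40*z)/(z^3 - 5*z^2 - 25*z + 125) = z*(z - 8)/(z^2 - 25)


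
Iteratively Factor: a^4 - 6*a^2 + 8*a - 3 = (a + 3)*(a^3 - 3*a^2 + 3*a - 1) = (a - 1)*(a + 3)*(a^2 - 2*a + 1) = (a - 1)^2*(a + 3)*(a - 1)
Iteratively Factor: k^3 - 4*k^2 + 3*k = (k - 3)*(k^2 - k) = (k - 3)*(k - 1)*(k)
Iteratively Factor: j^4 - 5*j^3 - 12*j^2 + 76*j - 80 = (j - 5)*(j^3 - 12*j + 16) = (j - 5)*(j - 2)*(j^2 + 2*j - 8) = (j - 5)*(j - 2)*(j + 4)*(j - 2)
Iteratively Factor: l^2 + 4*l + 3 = (l + 3)*(l + 1)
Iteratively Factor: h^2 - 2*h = (h - 2)*(h)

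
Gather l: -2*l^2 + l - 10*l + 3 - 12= -2*l^2 - 9*l - 9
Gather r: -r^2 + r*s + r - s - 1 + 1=-r^2 + r*(s + 1) - s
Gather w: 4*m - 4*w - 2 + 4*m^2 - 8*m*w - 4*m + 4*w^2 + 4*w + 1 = 4*m^2 - 8*m*w + 4*w^2 - 1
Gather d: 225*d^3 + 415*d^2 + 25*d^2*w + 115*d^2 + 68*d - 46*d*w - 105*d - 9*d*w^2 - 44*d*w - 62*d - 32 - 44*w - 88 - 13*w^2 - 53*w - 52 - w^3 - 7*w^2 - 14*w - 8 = 225*d^3 + d^2*(25*w + 530) + d*(-9*w^2 - 90*w - 99) - w^3 - 20*w^2 - 111*w - 180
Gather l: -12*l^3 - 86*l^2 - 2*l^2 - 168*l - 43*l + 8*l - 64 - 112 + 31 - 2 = -12*l^3 - 88*l^2 - 203*l - 147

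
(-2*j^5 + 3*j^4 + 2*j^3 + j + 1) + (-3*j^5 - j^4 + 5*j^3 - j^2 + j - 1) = -5*j^5 + 2*j^4 + 7*j^3 - j^2 + 2*j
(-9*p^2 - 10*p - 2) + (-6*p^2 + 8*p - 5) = -15*p^2 - 2*p - 7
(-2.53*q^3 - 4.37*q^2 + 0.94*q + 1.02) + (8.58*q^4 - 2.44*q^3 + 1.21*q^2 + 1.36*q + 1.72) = 8.58*q^4 - 4.97*q^3 - 3.16*q^2 + 2.3*q + 2.74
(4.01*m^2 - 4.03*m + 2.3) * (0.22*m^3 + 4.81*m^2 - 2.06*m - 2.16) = 0.8822*m^5 + 18.4015*m^4 - 27.1389*m^3 + 10.7032*m^2 + 3.9668*m - 4.968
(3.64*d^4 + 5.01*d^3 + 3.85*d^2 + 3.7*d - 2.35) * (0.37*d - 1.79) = 1.3468*d^5 - 4.6619*d^4 - 7.5434*d^3 - 5.5225*d^2 - 7.4925*d + 4.2065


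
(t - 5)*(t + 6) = t^2 + t - 30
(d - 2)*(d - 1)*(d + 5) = d^3 + 2*d^2 - 13*d + 10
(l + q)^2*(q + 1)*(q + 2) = l^2*q^2 + 3*l^2*q + 2*l^2 + 2*l*q^3 + 6*l*q^2 + 4*l*q + q^4 + 3*q^3 + 2*q^2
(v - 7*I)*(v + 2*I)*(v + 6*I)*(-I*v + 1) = -I*v^4 + 2*v^3 - 43*I*v^2 + 128*v + 84*I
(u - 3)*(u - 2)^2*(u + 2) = u^4 - 5*u^3 + 2*u^2 + 20*u - 24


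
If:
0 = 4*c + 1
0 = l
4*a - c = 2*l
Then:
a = -1/16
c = -1/4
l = 0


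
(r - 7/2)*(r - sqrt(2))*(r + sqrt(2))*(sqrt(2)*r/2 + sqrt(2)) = sqrt(2)*r^4/2 - 3*sqrt(2)*r^3/4 - 9*sqrt(2)*r^2/2 + 3*sqrt(2)*r/2 + 7*sqrt(2)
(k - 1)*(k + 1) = k^2 - 1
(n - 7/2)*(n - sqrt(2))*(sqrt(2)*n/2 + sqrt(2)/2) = sqrt(2)*n^3/2 - 5*sqrt(2)*n^2/4 - n^2 - 7*sqrt(2)*n/4 + 5*n/2 + 7/2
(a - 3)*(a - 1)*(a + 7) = a^3 + 3*a^2 - 25*a + 21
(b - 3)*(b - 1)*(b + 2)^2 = b^4 - 9*b^2 - 4*b + 12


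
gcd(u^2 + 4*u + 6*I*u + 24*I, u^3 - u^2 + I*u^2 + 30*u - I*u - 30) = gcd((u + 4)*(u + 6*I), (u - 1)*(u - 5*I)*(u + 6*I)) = u + 6*I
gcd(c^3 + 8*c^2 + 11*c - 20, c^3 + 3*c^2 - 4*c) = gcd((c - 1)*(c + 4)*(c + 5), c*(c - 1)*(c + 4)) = c^2 + 3*c - 4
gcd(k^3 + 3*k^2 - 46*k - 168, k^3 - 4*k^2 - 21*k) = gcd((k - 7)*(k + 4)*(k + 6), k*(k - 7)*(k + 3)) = k - 7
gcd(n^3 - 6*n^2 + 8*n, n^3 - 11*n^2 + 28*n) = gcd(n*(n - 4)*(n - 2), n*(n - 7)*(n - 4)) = n^2 - 4*n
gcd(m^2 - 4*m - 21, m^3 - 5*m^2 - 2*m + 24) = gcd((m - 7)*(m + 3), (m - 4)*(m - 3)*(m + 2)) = 1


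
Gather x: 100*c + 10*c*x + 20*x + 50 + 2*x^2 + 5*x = 100*c + 2*x^2 + x*(10*c + 25) + 50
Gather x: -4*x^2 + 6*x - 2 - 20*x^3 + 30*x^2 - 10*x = -20*x^3 + 26*x^2 - 4*x - 2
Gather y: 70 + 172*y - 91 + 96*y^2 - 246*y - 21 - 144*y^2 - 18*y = -48*y^2 - 92*y - 42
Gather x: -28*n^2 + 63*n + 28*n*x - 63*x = -28*n^2 + 63*n + x*(28*n - 63)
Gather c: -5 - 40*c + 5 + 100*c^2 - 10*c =100*c^2 - 50*c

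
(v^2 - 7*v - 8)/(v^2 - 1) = (v - 8)/(v - 1)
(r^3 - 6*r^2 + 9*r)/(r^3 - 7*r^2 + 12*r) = (r - 3)/(r - 4)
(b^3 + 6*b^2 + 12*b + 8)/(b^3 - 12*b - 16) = (b + 2)/(b - 4)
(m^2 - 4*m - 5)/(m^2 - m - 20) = (m + 1)/(m + 4)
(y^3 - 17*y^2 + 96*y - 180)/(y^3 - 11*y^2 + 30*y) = (y - 6)/y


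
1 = 1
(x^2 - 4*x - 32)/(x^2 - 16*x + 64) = (x + 4)/(x - 8)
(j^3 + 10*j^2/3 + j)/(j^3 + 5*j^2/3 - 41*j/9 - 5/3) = 3*j/(3*j - 5)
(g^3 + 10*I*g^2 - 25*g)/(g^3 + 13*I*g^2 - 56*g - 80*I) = g*(g + 5*I)/(g^2 + 8*I*g - 16)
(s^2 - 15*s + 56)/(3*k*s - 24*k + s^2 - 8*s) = (s - 7)/(3*k + s)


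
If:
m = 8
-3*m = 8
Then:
No Solution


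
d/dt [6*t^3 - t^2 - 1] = 2*t*(9*t - 1)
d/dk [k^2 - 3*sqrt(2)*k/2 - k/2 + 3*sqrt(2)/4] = 2*k - 3*sqrt(2)/2 - 1/2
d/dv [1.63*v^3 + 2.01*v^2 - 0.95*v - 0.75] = 4.89*v^2 + 4.02*v - 0.95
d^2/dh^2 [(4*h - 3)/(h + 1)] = -14/(h + 1)^3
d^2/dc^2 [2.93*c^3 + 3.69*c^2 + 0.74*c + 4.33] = 17.58*c + 7.38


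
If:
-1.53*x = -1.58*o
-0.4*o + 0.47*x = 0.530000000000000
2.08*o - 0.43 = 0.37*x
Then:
No Solution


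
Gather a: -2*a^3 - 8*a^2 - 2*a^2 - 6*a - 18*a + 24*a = -2*a^3 - 10*a^2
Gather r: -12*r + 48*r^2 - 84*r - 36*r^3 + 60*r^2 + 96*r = -36*r^3 + 108*r^2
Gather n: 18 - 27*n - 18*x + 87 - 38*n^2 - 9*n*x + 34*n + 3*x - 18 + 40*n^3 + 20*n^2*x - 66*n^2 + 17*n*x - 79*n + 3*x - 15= 40*n^3 + n^2*(20*x - 104) + n*(8*x - 72) - 12*x + 72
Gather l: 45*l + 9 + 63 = 45*l + 72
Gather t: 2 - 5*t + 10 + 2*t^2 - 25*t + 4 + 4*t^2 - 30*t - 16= 6*t^2 - 60*t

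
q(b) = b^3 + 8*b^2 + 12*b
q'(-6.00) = 24.00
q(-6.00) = 0.00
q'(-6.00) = 24.00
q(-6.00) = 0.00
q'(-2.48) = -9.23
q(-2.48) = 4.19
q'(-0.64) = 2.99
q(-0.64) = -4.67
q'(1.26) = 36.92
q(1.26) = 29.82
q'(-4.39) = -0.42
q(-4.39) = 16.89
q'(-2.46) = -9.21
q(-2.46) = 4.01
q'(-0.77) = 1.46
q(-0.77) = -4.95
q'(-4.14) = -2.82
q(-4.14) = 16.48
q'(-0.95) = -0.49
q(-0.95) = -5.04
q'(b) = 3*b^2 + 16*b + 12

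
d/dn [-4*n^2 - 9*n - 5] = -8*n - 9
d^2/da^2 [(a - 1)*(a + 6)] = 2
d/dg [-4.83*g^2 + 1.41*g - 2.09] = 1.41 - 9.66*g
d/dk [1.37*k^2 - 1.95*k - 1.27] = 2.74*k - 1.95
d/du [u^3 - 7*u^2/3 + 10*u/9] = 3*u^2 - 14*u/3 + 10/9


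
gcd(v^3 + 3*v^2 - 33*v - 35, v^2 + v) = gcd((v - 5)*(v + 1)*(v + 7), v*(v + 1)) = v + 1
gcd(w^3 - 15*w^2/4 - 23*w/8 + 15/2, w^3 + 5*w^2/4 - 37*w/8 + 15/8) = w - 5/4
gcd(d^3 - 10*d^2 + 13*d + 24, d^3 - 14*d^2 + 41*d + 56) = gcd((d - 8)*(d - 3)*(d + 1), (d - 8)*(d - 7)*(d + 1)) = d^2 - 7*d - 8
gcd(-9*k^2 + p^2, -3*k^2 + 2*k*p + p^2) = 3*k + p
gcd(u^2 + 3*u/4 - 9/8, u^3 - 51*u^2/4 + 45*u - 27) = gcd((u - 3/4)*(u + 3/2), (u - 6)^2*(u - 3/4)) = u - 3/4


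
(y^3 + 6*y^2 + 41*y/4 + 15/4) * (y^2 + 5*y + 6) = y^5 + 11*y^4 + 185*y^3/4 + 91*y^2 + 321*y/4 + 45/2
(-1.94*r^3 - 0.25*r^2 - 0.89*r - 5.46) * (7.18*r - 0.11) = -13.9292*r^4 - 1.5816*r^3 - 6.3627*r^2 - 39.1049*r + 0.6006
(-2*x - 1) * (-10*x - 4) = 20*x^2 + 18*x + 4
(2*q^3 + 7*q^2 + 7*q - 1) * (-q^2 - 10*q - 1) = -2*q^5 - 27*q^4 - 79*q^3 - 76*q^2 + 3*q + 1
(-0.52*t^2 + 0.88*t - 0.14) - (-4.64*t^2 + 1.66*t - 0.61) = 4.12*t^2 - 0.78*t + 0.47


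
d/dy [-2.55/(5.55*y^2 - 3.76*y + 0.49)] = (28.305*y - 9.588)/(5.55*y^2 - 3.76*y + 0.49)^2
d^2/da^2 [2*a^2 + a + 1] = 4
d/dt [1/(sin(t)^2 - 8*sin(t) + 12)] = 2*(4 - sin(t))*cos(t)/(sin(t)^2 - 8*sin(t) + 12)^2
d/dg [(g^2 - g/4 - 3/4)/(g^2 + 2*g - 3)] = 9/(4*(g^2 + 6*g + 9))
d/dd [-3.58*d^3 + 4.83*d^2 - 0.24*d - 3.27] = -10.74*d^2 + 9.66*d - 0.24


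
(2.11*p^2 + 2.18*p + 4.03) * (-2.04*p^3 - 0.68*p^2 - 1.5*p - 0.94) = -4.3044*p^5 - 5.882*p^4 - 12.8686*p^3 - 7.9938*p^2 - 8.0942*p - 3.7882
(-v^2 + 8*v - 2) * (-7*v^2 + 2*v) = 7*v^4 - 58*v^3 + 30*v^2 - 4*v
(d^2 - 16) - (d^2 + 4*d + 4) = -4*d - 20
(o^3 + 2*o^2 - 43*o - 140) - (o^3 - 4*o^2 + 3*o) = 6*o^2 - 46*o - 140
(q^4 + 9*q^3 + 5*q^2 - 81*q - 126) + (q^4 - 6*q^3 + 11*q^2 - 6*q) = 2*q^4 + 3*q^3 + 16*q^2 - 87*q - 126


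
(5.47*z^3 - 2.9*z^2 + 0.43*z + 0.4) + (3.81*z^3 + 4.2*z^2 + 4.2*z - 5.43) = 9.28*z^3 + 1.3*z^2 + 4.63*z - 5.03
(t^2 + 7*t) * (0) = 0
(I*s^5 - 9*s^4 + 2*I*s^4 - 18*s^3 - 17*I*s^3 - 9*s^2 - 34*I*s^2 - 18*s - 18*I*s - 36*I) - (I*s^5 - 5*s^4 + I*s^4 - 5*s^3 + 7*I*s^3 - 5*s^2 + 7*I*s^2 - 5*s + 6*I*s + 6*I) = -4*s^4 + I*s^4 - 13*s^3 - 24*I*s^3 - 4*s^2 - 41*I*s^2 - 13*s - 24*I*s - 42*I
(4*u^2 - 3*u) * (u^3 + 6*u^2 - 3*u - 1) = 4*u^5 + 21*u^4 - 30*u^3 + 5*u^2 + 3*u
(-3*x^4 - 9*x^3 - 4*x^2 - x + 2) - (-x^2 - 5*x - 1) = -3*x^4 - 9*x^3 - 3*x^2 + 4*x + 3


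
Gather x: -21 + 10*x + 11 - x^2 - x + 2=-x^2 + 9*x - 8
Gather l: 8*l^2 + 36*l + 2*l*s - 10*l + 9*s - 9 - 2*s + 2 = 8*l^2 + l*(2*s + 26) + 7*s - 7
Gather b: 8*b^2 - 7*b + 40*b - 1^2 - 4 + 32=8*b^2 + 33*b + 27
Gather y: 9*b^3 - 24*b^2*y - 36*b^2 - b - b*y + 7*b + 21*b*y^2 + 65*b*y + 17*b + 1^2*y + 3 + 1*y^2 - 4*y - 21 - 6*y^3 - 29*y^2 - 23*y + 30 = 9*b^3 - 36*b^2 + 23*b - 6*y^3 + y^2*(21*b - 28) + y*(-24*b^2 + 64*b - 26) + 12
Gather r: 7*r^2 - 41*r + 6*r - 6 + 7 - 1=7*r^2 - 35*r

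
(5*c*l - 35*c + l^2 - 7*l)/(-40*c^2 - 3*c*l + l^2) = (7 - l)/(8*c - l)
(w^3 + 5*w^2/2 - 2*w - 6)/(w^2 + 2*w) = w + 1/2 - 3/w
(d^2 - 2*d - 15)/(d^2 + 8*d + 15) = (d - 5)/(d + 5)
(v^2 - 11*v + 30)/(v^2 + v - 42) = (v - 5)/(v + 7)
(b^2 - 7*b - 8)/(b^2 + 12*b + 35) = (b^2 - 7*b - 8)/(b^2 + 12*b + 35)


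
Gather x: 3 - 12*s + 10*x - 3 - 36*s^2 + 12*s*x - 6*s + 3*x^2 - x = -36*s^2 - 18*s + 3*x^2 + x*(12*s + 9)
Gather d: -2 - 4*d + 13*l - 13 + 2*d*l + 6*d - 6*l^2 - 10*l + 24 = d*(2*l + 2) - 6*l^2 + 3*l + 9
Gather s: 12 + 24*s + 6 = 24*s + 18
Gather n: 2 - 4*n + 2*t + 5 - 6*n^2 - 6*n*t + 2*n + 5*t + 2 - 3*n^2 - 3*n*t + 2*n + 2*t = -9*n^2 - 9*n*t + 9*t + 9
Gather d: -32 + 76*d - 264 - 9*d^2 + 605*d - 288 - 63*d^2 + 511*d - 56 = -72*d^2 + 1192*d - 640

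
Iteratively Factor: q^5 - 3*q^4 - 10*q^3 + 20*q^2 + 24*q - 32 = (q - 2)*(q^4 - q^3 - 12*q^2 - 4*q + 16) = (q - 4)*(q - 2)*(q^3 + 3*q^2 - 4) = (q - 4)*(q - 2)*(q + 2)*(q^2 + q - 2) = (q - 4)*(q - 2)*(q - 1)*(q + 2)*(q + 2)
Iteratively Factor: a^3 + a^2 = (a)*(a^2 + a) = a^2*(a + 1)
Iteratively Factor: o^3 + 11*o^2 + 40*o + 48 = (o + 3)*(o^2 + 8*o + 16) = (o + 3)*(o + 4)*(o + 4)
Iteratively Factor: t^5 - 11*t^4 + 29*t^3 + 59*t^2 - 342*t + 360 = (t - 2)*(t^4 - 9*t^3 + 11*t^2 + 81*t - 180) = (t - 5)*(t - 2)*(t^3 - 4*t^2 - 9*t + 36) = (t - 5)*(t - 4)*(t - 2)*(t^2 - 9) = (t - 5)*(t - 4)*(t - 2)*(t + 3)*(t - 3)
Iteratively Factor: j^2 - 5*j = (j)*(j - 5)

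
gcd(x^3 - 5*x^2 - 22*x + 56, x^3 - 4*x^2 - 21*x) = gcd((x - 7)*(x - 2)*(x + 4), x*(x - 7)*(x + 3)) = x - 7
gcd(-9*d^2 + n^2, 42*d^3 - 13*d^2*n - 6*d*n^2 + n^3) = 3*d + n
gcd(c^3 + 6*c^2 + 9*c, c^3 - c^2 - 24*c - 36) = c + 3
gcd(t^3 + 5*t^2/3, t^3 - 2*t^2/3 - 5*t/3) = t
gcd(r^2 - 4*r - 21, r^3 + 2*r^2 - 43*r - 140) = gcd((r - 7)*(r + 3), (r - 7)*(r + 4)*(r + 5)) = r - 7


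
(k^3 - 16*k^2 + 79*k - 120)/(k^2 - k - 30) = (-k^3 + 16*k^2 - 79*k + 120)/(-k^2 + k + 30)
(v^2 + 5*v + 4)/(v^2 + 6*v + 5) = (v + 4)/(v + 5)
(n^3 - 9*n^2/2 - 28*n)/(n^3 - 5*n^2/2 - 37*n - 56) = n/(n + 2)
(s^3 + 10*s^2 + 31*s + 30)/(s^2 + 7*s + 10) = s + 3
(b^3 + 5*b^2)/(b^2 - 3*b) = b*(b + 5)/(b - 3)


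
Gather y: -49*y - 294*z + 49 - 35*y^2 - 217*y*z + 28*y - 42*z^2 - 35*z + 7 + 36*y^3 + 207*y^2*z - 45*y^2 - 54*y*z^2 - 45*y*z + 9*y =36*y^3 + y^2*(207*z - 80) + y*(-54*z^2 - 262*z - 12) - 42*z^2 - 329*z + 56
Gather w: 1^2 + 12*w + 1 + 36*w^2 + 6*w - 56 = 36*w^2 + 18*w - 54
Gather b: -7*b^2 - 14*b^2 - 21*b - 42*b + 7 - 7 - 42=-21*b^2 - 63*b - 42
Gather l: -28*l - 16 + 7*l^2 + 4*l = 7*l^2 - 24*l - 16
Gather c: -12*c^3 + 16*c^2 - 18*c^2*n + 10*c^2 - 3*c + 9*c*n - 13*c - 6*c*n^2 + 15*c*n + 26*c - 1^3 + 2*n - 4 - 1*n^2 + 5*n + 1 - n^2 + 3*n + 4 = -12*c^3 + c^2*(26 - 18*n) + c*(-6*n^2 + 24*n + 10) - 2*n^2 + 10*n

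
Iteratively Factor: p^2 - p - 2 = (p - 2)*(p + 1)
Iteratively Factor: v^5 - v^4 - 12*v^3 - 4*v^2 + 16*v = (v)*(v^4 - v^3 - 12*v^2 - 4*v + 16) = v*(v + 2)*(v^3 - 3*v^2 - 6*v + 8) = v*(v - 1)*(v + 2)*(v^2 - 2*v - 8) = v*(v - 1)*(v + 2)^2*(v - 4)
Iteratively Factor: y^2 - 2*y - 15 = (y + 3)*(y - 5)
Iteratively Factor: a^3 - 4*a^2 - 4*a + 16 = (a + 2)*(a^2 - 6*a + 8) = (a - 4)*(a + 2)*(a - 2)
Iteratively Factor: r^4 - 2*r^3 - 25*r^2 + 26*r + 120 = (r + 2)*(r^3 - 4*r^2 - 17*r + 60) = (r + 2)*(r + 4)*(r^2 - 8*r + 15) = (r - 5)*(r + 2)*(r + 4)*(r - 3)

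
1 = 1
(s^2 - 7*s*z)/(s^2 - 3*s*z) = (s - 7*z)/(s - 3*z)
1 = 1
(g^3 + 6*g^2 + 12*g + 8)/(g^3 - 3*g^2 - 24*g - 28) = (g + 2)/(g - 7)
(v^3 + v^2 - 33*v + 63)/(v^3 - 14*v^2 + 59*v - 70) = (v^3 + v^2 - 33*v + 63)/(v^3 - 14*v^2 + 59*v - 70)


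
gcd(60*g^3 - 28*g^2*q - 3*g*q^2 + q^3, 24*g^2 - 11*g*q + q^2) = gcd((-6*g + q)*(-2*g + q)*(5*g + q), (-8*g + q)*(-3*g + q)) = 1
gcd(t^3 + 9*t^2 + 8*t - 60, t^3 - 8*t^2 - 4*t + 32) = t - 2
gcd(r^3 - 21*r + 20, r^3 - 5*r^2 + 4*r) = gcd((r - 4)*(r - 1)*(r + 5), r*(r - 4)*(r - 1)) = r^2 - 5*r + 4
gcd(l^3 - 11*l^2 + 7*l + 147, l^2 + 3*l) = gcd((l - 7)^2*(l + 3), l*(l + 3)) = l + 3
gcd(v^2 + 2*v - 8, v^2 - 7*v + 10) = v - 2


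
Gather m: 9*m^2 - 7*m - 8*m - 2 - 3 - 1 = 9*m^2 - 15*m - 6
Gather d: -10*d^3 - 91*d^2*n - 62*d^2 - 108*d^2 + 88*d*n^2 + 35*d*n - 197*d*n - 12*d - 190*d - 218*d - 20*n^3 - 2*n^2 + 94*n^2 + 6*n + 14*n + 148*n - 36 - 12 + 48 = -10*d^3 + d^2*(-91*n - 170) + d*(88*n^2 - 162*n - 420) - 20*n^3 + 92*n^2 + 168*n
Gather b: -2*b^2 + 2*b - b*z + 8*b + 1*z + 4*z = -2*b^2 + b*(10 - z) + 5*z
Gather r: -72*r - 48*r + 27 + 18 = 45 - 120*r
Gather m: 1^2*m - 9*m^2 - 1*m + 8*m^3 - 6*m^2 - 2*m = 8*m^3 - 15*m^2 - 2*m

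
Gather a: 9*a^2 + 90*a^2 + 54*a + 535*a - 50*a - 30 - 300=99*a^2 + 539*a - 330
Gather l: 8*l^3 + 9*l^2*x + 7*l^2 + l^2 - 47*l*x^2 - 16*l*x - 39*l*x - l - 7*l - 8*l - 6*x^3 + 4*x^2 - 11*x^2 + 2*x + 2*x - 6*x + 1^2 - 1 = 8*l^3 + l^2*(9*x + 8) + l*(-47*x^2 - 55*x - 16) - 6*x^3 - 7*x^2 - 2*x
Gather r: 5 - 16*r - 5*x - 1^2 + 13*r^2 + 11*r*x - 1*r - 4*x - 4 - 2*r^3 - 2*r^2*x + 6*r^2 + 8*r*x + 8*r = -2*r^3 + r^2*(19 - 2*x) + r*(19*x - 9) - 9*x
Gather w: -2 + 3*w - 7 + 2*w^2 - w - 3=2*w^2 + 2*w - 12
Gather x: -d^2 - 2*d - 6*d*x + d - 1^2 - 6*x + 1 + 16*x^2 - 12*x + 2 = -d^2 - d + 16*x^2 + x*(-6*d - 18) + 2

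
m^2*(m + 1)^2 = m^4 + 2*m^3 + m^2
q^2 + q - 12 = (q - 3)*(q + 4)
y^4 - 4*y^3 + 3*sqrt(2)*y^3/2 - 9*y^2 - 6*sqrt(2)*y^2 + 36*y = y*(y - 4)*(y - 3*sqrt(2)/2)*(y + 3*sqrt(2))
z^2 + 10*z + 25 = (z + 5)^2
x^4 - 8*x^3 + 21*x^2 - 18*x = x*(x - 3)^2*(x - 2)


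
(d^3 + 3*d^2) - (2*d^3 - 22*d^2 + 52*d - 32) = -d^3 + 25*d^2 - 52*d + 32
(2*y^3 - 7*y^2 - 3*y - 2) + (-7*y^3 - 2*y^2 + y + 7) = -5*y^3 - 9*y^2 - 2*y + 5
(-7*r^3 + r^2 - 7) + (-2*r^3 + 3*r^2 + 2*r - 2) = -9*r^3 + 4*r^2 + 2*r - 9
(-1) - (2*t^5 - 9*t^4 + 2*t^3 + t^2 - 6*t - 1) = -2*t^5 + 9*t^4 - 2*t^3 - t^2 + 6*t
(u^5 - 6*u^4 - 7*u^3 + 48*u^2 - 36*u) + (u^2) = u^5 - 6*u^4 - 7*u^3 + 49*u^2 - 36*u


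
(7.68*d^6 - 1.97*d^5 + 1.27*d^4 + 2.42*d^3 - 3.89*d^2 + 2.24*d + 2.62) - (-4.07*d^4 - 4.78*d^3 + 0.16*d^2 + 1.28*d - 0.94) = 7.68*d^6 - 1.97*d^5 + 5.34*d^4 + 7.2*d^3 - 4.05*d^2 + 0.96*d + 3.56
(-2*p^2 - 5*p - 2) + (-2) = -2*p^2 - 5*p - 4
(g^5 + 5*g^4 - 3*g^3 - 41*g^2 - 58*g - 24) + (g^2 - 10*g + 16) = g^5 + 5*g^4 - 3*g^3 - 40*g^2 - 68*g - 8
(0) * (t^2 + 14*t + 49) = 0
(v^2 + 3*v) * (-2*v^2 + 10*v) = -2*v^4 + 4*v^3 + 30*v^2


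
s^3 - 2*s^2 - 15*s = s*(s - 5)*(s + 3)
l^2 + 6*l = l*(l + 6)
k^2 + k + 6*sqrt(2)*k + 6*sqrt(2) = (k + 1)*(k + 6*sqrt(2))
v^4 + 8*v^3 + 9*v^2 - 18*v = v*(v - 1)*(v + 3)*(v + 6)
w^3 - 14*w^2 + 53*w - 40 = (w - 8)*(w - 5)*(w - 1)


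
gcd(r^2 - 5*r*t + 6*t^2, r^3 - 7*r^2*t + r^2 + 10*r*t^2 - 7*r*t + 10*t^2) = r - 2*t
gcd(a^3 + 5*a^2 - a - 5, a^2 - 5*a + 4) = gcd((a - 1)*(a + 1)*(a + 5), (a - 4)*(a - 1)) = a - 1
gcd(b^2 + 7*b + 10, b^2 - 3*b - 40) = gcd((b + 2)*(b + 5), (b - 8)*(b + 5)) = b + 5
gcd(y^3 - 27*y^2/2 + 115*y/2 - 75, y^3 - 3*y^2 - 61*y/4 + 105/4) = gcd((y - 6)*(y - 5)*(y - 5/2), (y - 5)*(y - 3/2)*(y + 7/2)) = y - 5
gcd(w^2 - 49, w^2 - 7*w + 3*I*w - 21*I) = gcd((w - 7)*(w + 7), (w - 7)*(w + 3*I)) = w - 7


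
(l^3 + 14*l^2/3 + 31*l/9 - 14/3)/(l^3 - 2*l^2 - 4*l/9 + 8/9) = (3*l^2 + 16*l + 21)/(3*l^2 - 4*l - 4)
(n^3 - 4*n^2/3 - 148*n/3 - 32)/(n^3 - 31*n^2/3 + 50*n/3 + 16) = (n + 6)/(n - 3)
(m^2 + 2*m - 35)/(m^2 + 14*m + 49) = (m - 5)/(m + 7)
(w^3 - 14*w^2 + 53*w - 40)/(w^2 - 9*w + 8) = w - 5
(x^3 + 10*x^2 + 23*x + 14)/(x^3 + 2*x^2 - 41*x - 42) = (x + 2)/(x - 6)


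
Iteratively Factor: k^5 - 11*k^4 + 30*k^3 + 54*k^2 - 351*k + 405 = (k - 3)*(k^4 - 8*k^3 + 6*k^2 + 72*k - 135) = (k - 3)^2*(k^3 - 5*k^2 - 9*k + 45) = (k - 3)^2*(k + 3)*(k^2 - 8*k + 15) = (k - 5)*(k - 3)^2*(k + 3)*(k - 3)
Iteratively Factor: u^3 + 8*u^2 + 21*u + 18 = (u + 3)*(u^2 + 5*u + 6) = (u + 2)*(u + 3)*(u + 3)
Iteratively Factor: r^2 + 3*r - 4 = (r - 1)*(r + 4)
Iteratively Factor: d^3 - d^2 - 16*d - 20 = (d + 2)*(d^2 - 3*d - 10) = (d - 5)*(d + 2)*(d + 2)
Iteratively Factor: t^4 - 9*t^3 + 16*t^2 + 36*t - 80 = (t - 4)*(t^3 - 5*t^2 - 4*t + 20) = (t - 4)*(t + 2)*(t^2 - 7*t + 10) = (t - 4)*(t - 2)*(t + 2)*(t - 5)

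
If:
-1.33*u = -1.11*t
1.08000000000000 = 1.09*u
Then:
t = 1.19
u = 0.99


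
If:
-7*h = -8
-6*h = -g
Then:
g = 48/7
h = 8/7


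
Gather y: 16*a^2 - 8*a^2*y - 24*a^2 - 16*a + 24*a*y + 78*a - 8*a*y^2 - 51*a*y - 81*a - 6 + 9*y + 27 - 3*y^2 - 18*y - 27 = -8*a^2 - 19*a + y^2*(-8*a - 3) + y*(-8*a^2 - 27*a - 9) - 6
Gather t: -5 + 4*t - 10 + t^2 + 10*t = t^2 + 14*t - 15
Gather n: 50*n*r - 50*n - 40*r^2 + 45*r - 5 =n*(50*r - 50) - 40*r^2 + 45*r - 5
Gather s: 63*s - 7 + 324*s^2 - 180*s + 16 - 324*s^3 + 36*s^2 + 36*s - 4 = -324*s^3 + 360*s^2 - 81*s + 5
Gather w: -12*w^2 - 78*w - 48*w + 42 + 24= -12*w^2 - 126*w + 66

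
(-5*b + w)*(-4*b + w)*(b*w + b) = 20*b^3*w + 20*b^3 - 9*b^2*w^2 - 9*b^2*w + b*w^3 + b*w^2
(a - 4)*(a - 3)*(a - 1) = a^3 - 8*a^2 + 19*a - 12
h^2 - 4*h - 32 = (h - 8)*(h + 4)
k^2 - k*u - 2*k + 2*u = (k - 2)*(k - u)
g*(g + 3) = g^2 + 3*g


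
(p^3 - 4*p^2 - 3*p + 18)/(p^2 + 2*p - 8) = (p^3 - 4*p^2 - 3*p + 18)/(p^2 + 2*p - 8)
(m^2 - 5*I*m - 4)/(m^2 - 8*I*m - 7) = (m - 4*I)/(m - 7*I)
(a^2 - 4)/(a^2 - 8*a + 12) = (a + 2)/(a - 6)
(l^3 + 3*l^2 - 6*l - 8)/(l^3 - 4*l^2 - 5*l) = (l^2 + 2*l - 8)/(l*(l - 5))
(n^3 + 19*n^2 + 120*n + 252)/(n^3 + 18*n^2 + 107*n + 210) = (n + 6)/(n + 5)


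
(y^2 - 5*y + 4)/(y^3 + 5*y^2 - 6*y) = (y - 4)/(y*(y + 6))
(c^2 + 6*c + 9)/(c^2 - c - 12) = (c + 3)/(c - 4)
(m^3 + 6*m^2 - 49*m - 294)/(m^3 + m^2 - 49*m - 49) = (m + 6)/(m + 1)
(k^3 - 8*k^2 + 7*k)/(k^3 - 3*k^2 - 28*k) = (k - 1)/(k + 4)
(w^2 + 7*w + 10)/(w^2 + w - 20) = (w + 2)/(w - 4)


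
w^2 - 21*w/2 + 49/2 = (w - 7)*(w - 7/2)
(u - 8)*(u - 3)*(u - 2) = u^3 - 13*u^2 + 46*u - 48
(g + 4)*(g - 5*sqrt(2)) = g^2 - 5*sqrt(2)*g + 4*g - 20*sqrt(2)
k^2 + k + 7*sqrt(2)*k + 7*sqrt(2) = (k + 1)*(k + 7*sqrt(2))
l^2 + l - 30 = (l - 5)*(l + 6)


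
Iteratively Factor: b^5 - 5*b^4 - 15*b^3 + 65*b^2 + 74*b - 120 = (b + 3)*(b^4 - 8*b^3 + 9*b^2 + 38*b - 40) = (b - 4)*(b + 3)*(b^3 - 4*b^2 - 7*b + 10) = (b - 4)*(b - 1)*(b + 3)*(b^2 - 3*b - 10) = (b - 5)*(b - 4)*(b - 1)*(b + 3)*(b + 2)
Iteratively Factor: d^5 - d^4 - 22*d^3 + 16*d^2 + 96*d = (d + 4)*(d^4 - 5*d^3 - 2*d^2 + 24*d) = (d - 3)*(d + 4)*(d^3 - 2*d^2 - 8*d) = d*(d - 3)*(d + 4)*(d^2 - 2*d - 8) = d*(d - 4)*(d - 3)*(d + 4)*(d + 2)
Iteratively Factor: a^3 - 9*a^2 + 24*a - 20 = (a - 2)*(a^2 - 7*a + 10) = (a - 2)^2*(a - 5)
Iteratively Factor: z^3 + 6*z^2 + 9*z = (z)*(z^2 + 6*z + 9) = z*(z + 3)*(z + 3)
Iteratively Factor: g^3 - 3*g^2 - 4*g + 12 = (g + 2)*(g^2 - 5*g + 6) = (g - 3)*(g + 2)*(g - 2)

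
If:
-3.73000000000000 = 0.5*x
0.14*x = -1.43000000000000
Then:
No Solution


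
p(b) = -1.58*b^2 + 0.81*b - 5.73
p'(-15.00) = 48.21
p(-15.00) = -373.38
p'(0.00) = 0.81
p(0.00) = -5.73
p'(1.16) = -2.86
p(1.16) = -6.92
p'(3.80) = -11.20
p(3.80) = -25.47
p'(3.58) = -10.50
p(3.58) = -23.08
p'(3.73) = -10.98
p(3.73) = -24.69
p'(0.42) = -0.52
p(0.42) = -5.67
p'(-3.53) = 11.96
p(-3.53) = -28.28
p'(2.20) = -6.14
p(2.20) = -11.60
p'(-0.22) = 1.51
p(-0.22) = -5.98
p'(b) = 0.81 - 3.16*b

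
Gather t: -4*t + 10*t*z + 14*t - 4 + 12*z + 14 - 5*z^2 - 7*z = t*(10*z + 10) - 5*z^2 + 5*z + 10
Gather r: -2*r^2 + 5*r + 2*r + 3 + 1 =-2*r^2 + 7*r + 4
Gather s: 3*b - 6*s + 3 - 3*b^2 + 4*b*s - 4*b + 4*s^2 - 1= -3*b^2 - b + 4*s^2 + s*(4*b - 6) + 2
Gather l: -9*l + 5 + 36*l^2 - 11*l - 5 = 36*l^2 - 20*l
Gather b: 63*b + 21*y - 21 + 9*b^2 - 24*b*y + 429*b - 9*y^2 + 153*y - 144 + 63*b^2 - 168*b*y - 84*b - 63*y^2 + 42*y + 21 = 72*b^2 + b*(408 - 192*y) - 72*y^2 + 216*y - 144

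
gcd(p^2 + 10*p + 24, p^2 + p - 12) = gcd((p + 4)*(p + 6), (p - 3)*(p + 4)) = p + 4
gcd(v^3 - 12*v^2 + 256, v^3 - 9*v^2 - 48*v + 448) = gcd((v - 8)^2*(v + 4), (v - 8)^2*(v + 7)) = v^2 - 16*v + 64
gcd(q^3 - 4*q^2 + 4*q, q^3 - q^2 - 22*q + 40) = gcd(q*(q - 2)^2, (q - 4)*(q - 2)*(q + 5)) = q - 2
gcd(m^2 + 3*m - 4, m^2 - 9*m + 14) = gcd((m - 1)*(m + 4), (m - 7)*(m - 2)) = 1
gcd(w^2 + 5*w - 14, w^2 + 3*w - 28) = w + 7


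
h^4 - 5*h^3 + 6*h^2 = h^2*(h - 3)*(h - 2)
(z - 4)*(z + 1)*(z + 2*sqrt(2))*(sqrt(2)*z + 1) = sqrt(2)*z^4 - 3*sqrt(2)*z^3 + 5*z^3 - 15*z^2 - 2*sqrt(2)*z^2 - 20*z - 6*sqrt(2)*z - 8*sqrt(2)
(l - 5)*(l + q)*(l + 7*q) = l^3 + 8*l^2*q - 5*l^2 + 7*l*q^2 - 40*l*q - 35*q^2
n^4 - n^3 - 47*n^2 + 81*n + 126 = (n - 6)*(n - 3)*(n + 1)*(n + 7)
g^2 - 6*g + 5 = (g - 5)*(g - 1)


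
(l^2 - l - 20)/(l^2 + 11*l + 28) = (l - 5)/(l + 7)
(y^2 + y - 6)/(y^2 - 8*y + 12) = (y + 3)/(y - 6)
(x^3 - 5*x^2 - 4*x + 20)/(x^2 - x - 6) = (x^2 - 7*x + 10)/(x - 3)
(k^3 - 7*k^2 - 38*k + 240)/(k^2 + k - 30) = k - 8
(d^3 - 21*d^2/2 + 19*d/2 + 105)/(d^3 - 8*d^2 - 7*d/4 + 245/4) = 2*(d - 6)/(2*d - 7)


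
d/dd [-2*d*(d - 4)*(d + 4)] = 32 - 6*d^2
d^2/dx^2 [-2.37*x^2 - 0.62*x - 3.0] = -4.74000000000000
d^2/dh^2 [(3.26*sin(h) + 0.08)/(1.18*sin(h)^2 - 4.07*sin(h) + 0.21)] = (-4.539224*sin(h)^5 - 16.102044*sin(h)^4 + 15.07804*sin(h)^3 - 3.363866*sin(h)^2 - 7.36435800000001*sin(h) + 8.18338)/(1.643032*sin(h)^6 - 17.001204*sin(h)^5 + 59.516958*sin(h)^4 - 73.470419*sin(h)^3 + 10.592001*sin(h)^2 - 0.538461*sin(h) + 0.009261)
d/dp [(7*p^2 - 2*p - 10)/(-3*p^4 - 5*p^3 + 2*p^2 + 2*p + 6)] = (42*p^5 + 17*p^4 - 140*p^3 - 132*p^2 + 124*p + 8)/(9*p^8 + 30*p^7 + 13*p^6 - 32*p^5 - 52*p^4 - 52*p^3 + 28*p^2 + 24*p + 36)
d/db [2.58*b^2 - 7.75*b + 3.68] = 5.16*b - 7.75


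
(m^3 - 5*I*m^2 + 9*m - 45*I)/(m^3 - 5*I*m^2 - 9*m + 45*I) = (m^2 + 9)/(m^2 - 9)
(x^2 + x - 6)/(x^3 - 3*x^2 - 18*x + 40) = (x + 3)/(x^2 - x - 20)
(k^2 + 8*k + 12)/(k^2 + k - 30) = (k + 2)/(k - 5)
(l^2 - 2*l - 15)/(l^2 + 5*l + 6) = (l - 5)/(l + 2)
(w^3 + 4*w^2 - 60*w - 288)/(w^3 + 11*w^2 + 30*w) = (w^2 - 2*w - 48)/(w*(w + 5))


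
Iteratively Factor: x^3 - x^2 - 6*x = (x)*(x^2 - x - 6) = x*(x + 2)*(x - 3)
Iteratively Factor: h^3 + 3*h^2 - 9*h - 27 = (h - 3)*(h^2 + 6*h + 9) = (h - 3)*(h + 3)*(h + 3)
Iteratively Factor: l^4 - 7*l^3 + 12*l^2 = (l - 3)*(l^3 - 4*l^2) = l*(l - 3)*(l^2 - 4*l) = l*(l - 4)*(l - 3)*(l)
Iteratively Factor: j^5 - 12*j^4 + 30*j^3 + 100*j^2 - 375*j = (j)*(j^4 - 12*j^3 + 30*j^2 + 100*j - 375) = j*(j - 5)*(j^3 - 7*j^2 - 5*j + 75) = j*(j - 5)*(j + 3)*(j^2 - 10*j + 25) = j*(j - 5)^2*(j + 3)*(j - 5)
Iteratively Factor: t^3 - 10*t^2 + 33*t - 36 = (t - 3)*(t^2 - 7*t + 12) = (t - 4)*(t - 3)*(t - 3)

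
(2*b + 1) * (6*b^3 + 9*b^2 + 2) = 12*b^4 + 24*b^3 + 9*b^2 + 4*b + 2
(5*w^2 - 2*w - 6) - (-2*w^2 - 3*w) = 7*w^2 + w - 6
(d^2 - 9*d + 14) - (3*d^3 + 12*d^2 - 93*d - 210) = -3*d^3 - 11*d^2 + 84*d + 224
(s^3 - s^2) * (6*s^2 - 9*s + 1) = 6*s^5 - 15*s^4 + 10*s^3 - s^2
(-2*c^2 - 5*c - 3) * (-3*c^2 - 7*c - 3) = 6*c^4 + 29*c^3 + 50*c^2 + 36*c + 9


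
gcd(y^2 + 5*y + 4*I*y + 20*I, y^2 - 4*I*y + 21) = 1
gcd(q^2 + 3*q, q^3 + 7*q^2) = q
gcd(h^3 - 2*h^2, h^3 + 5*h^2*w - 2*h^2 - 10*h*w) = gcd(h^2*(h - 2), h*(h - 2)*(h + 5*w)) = h^2 - 2*h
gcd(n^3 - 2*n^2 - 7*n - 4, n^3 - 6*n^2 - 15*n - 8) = n^2 + 2*n + 1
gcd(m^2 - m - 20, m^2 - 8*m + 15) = m - 5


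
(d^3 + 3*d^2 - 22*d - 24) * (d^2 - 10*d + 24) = d^5 - 7*d^4 - 28*d^3 + 268*d^2 - 288*d - 576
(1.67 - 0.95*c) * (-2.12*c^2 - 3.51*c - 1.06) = 2.014*c^3 - 0.2059*c^2 - 4.8547*c - 1.7702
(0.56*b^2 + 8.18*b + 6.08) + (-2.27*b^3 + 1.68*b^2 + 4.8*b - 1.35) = -2.27*b^3 + 2.24*b^2 + 12.98*b + 4.73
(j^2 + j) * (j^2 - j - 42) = j^4 - 43*j^2 - 42*j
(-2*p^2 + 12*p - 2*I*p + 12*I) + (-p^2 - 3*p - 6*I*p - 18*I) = -3*p^2 + 9*p - 8*I*p - 6*I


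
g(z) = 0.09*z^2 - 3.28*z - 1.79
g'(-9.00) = -4.90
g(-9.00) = 35.02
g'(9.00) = -1.66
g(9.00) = -24.02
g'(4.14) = -2.53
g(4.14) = -13.83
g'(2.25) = -2.88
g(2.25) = -8.71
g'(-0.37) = -3.35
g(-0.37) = -0.56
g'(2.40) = -2.85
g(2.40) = -9.14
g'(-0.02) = -3.28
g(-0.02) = -1.72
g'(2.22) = -2.88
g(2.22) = -8.63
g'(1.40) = -3.03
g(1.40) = -6.21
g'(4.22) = -2.52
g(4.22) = -14.03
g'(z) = 0.18*z - 3.28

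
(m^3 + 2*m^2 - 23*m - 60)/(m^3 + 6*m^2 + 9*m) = (m^2 - m - 20)/(m*(m + 3))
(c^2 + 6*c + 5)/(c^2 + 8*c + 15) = (c + 1)/(c + 3)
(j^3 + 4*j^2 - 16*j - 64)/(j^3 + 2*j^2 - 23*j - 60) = (j^2 - 16)/(j^2 - 2*j - 15)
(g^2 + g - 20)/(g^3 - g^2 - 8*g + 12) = (g^2 + g - 20)/(g^3 - g^2 - 8*g + 12)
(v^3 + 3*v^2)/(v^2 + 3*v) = v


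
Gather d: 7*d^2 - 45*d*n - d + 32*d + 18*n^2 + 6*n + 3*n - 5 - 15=7*d^2 + d*(31 - 45*n) + 18*n^2 + 9*n - 20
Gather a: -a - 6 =-a - 6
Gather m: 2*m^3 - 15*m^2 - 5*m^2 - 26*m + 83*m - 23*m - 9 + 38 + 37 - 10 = 2*m^3 - 20*m^2 + 34*m + 56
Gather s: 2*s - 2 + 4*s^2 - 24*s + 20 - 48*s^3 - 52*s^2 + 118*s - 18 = -48*s^3 - 48*s^2 + 96*s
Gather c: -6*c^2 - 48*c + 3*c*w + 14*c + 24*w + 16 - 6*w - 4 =-6*c^2 + c*(3*w - 34) + 18*w + 12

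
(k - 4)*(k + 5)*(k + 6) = k^3 + 7*k^2 - 14*k - 120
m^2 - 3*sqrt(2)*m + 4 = (m - 2*sqrt(2))*(m - sqrt(2))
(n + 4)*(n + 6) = n^2 + 10*n + 24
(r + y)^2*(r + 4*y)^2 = r^4 + 10*r^3*y + 33*r^2*y^2 + 40*r*y^3 + 16*y^4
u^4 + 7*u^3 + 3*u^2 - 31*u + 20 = (u - 1)^2*(u + 4)*(u + 5)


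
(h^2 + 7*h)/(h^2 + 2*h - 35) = h/(h - 5)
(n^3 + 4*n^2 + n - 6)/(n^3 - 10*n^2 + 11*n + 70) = (n^2 + 2*n - 3)/(n^2 - 12*n + 35)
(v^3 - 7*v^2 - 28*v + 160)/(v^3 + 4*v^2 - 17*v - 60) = (v - 8)/(v + 3)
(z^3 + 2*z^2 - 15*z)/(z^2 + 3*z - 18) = z*(z + 5)/(z + 6)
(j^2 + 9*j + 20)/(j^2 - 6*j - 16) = (j^2 + 9*j + 20)/(j^2 - 6*j - 16)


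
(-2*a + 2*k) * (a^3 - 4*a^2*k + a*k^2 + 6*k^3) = -2*a^4 + 10*a^3*k - 10*a^2*k^2 - 10*a*k^3 + 12*k^4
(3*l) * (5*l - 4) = 15*l^2 - 12*l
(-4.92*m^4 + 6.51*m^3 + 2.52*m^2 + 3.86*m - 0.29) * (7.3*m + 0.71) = -35.916*m^5 + 44.0298*m^4 + 23.0181*m^3 + 29.9672*m^2 + 0.6236*m - 0.2059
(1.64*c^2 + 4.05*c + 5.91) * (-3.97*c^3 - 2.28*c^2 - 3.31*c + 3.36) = -6.5108*c^5 - 19.8177*c^4 - 38.1251*c^3 - 21.3699*c^2 - 5.9541*c + 19.8576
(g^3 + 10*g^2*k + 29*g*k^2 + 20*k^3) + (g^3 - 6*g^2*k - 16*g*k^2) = 2*g^3 + 4*g^2*k + 13*g*k^2 + 20*k^3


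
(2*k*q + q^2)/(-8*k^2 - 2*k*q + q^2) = q/(-4*k + q)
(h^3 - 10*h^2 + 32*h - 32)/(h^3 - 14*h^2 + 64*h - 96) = (h - 2)/(h - 6)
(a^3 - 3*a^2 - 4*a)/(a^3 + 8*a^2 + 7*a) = (a - 4)/(a + 7)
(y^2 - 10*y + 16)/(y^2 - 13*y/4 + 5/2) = 4*(y - 8)/(4*y - 5)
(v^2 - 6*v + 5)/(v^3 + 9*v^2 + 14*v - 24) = (v - 5)/(v^2 + 10*v + 24)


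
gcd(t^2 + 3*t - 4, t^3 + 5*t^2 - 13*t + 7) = t - 1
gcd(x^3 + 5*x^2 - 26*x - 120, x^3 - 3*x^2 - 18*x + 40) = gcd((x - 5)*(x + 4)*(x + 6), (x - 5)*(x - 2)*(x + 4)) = x^2 - x - 20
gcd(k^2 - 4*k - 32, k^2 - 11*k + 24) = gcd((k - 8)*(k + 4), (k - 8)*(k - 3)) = k - 8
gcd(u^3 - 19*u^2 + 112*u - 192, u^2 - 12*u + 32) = u - 8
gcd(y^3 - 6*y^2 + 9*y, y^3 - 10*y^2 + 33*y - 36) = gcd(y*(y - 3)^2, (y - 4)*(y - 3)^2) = y^2 - 6*y + 9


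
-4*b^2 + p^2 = (-2*b + p)*(2*b + p)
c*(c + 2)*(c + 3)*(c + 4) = c^4 + 9*c^3 + 26*c^2 + 24*c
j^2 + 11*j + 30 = (j + 5)*(j + 6)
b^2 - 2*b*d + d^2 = (-b + d)^2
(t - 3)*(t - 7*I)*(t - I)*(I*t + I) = I*t^4 + 8*t^3 - 2*I*t^3 - 16*t^2 - 10*I*t^2 - 24*t + 14*I*t + 21*I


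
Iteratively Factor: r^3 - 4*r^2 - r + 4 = (r - 4)*(r^2 - 1) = (r - 4)*(r - 1)*(r + 1)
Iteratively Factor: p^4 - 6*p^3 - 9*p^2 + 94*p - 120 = (p - 3)*(p^3 - 3*p^2 - 18*p + 40) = (p - 5)*(p - 3)*(p^2 + 2*p - 8) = (p - 5)*(p - 3)*(p + 4)*(p - 2)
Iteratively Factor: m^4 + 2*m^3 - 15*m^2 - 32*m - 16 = (m + 4)*(m^3 - 2*m^2 - 7*m - 4) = (m + 1)*(m + 4)*(m^2 - 3*m - 4) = (m - 4)*(m + 1)*(m + 4)*(m + 1)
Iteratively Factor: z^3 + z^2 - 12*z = (z + 4)*(z^2 - 3*z) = z*(z + 4)*(z - 3)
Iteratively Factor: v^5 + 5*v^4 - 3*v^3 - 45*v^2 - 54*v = (v + 3)*(v^4 + 2*v^3 - 9*v^2 - 18*v) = (v + 2)*(v + 3)*(v^3 - 9*v) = v*(v + 2)*(v + 3)*(v^2 - 9) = v*(v - 3)*(v + 2)*(v + 3)*(v + 3)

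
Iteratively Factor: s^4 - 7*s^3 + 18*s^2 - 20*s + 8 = (s - 2)*(s^3 - 5*s^2 + 8*s - 4) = (s - 2)^2*(s^2 - 3*s + 2) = (s - 2)^3*(s - 1)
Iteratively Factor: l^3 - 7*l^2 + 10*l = (l)*(l^2 - 7*l + 10) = l*(l - 5)*(l - 2)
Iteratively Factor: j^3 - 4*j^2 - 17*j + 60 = (j - 5)*(j^2 + j - 12) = (j - 5)*(j - 3)*(j + 4)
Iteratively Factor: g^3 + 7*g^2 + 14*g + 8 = (g + 1)*(g^2 + 6*g + 8) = (g + 1)*(g + 2)*(g + 4)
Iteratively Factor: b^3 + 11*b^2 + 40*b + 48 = (b + 4)*(b^2 + 7*b + 12) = (b + 3)*(b + 4)*(b + 4)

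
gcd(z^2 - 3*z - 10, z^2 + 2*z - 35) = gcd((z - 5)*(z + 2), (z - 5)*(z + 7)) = z - 5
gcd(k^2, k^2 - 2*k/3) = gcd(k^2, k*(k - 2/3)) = k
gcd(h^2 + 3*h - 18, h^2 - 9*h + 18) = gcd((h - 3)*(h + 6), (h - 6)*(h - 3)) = h - 3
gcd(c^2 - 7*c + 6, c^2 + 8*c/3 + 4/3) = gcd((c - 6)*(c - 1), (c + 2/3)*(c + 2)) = 1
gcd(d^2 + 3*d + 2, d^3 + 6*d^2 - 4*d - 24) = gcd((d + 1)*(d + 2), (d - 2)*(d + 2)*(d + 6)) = d + 2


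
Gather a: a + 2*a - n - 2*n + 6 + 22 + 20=3*a - 3*n + 48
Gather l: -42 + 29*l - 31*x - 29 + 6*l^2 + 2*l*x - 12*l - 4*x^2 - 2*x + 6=6*l^2 + l*(2*x + 17) - 4*x^2 - 33*x - 65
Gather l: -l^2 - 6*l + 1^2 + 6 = -l^2 - 6*l + 7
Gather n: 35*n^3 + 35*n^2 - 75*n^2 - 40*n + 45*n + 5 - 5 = 35*n^3 - 40*n^2 + 5*n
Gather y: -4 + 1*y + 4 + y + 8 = 2*y + 8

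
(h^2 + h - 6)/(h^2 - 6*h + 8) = (h + 3)/(h - 4)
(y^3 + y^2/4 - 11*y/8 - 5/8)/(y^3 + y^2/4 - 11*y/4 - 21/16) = 2*(4*y^2 - y - 5)/(8*y^2 - 2*y - 21)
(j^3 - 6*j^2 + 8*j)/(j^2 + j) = (j^2 - 6*j + 8)/(j + 1)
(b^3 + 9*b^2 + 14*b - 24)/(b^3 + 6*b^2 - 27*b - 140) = (b^2 + 5*b - 6)/(b^2 + 2*b - 35)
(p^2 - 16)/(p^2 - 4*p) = (p + 4)/p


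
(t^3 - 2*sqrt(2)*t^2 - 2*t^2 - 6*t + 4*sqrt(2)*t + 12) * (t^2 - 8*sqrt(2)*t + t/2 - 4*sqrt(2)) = t^5 - 10*sqrt(2)*t^4 - 3*t^4/2 + 15*sqrt(2)*t^3 + 25*t^3 - 39*t^2 + 58*sqrt(2)*t^2 - 72*sqrt(2)*t - 26*t - 48*sqrt(2)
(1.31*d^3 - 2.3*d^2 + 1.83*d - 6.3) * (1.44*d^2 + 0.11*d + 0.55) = 1.8864*d^5 - 3.1679*d^4 + 3.1027*d^3 - 10.1357*d^2 + 0.3135*d - 3.465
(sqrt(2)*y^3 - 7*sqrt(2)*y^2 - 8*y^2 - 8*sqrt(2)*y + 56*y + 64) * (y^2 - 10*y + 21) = sqrt(2)*y^5 - 17*sqrt(2)*y^4 - 8*y^4 + 83*sqrt(2)*y^3 + 136*y^3 - 664*y^2 - 67*sqrt(2)*y^2 - 168*sqrt(2)*y + 536*y + 1344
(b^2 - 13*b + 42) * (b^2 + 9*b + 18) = b^4 - 4*b^3 - 57*b^2 + 144*b + 756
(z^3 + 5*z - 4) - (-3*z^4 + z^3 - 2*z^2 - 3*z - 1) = 3*z^4 + 2*z^2 + 8*z - 3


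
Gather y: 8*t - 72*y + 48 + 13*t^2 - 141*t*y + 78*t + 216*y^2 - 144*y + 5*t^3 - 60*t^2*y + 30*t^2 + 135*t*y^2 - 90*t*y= 5*t^3 + 43*t^2 + 86*t + y^2*(135*t + 216) + y*(-60*t^2 - 231*t - 216) + 48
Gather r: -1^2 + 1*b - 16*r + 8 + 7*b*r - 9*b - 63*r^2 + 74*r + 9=-8*b - 63*r^2 + r*(7*b + 58) + 16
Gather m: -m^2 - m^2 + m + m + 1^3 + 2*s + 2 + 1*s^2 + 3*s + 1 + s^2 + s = -2*m^2 + 2*m + 2*s^2 + 6*s + 4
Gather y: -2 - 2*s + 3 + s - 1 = -s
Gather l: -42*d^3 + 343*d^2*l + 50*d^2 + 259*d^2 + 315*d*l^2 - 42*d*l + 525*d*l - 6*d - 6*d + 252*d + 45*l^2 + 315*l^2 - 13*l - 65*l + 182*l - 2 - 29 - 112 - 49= -42*d^3 + 309*d^2 + 240*d + l^2*(315*d + 360) + l*(343*d^2 + 483*d + 104) - 192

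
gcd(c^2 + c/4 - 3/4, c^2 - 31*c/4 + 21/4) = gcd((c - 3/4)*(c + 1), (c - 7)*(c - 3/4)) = c - 3/4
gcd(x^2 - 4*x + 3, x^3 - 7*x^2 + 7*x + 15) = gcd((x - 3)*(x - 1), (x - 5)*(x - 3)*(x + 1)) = x - 3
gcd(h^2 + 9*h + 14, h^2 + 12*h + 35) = h + 7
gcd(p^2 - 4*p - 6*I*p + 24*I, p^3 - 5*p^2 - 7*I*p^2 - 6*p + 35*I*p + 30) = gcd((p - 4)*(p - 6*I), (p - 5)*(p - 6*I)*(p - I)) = p - 6*I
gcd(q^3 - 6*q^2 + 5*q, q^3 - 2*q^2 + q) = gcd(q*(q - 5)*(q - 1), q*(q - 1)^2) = q^2 - q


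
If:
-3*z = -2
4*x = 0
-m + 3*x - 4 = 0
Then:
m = -4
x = 0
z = 2/3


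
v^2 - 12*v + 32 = (v - 8)*(v - 4)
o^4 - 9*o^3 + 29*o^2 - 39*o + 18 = (o - 3)^2*(o - 2)*(o - 1)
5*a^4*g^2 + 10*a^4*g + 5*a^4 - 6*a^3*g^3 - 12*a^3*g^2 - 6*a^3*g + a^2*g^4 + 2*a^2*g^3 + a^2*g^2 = (-5*a + g)*(-a + g)*(a*g + a)^2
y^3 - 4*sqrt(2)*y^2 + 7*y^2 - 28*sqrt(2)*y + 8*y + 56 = (y + 7)*(y - 2*sqrt(2))^2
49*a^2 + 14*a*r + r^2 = (7*a + r)^2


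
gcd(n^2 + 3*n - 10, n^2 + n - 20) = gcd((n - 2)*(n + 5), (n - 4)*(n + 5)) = n + 5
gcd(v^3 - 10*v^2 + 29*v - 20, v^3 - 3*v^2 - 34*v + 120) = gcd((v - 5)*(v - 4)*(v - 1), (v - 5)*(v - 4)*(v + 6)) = v^2 - 9*v + 20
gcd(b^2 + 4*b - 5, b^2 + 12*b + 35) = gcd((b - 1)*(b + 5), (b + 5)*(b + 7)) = b + 5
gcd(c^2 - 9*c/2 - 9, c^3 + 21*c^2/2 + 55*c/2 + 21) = c + 3/2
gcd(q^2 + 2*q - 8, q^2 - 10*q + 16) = q - 2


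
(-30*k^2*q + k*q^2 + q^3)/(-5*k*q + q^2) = 6*k + q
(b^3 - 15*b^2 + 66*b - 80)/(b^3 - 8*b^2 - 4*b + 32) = (b - 5)/(b + 2)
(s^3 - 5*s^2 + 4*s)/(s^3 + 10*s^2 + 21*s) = (s^2 - 5*s + 4)/(s^2 + 10*s + 21)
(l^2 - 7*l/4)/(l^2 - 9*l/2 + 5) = l*(4*l - 7)/(2*(2*l^2 - 9*l + 10))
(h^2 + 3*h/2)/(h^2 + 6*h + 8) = h*(2*h + 3)/(2*(h^2 + 6*h + 8))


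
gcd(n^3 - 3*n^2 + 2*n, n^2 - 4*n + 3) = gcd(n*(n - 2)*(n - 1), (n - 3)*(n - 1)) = n - 1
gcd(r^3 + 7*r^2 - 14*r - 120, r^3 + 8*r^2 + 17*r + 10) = r + 5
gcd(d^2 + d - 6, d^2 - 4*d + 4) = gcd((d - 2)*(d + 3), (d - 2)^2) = d - 2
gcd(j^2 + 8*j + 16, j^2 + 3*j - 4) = j + 4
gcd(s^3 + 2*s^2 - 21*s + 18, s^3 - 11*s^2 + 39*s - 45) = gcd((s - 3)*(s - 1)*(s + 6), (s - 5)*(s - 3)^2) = s - 3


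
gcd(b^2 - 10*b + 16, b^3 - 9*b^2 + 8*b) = b - 8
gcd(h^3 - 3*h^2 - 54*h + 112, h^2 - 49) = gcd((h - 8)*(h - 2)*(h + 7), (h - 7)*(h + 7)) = h + 7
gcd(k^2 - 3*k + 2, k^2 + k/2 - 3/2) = k - 1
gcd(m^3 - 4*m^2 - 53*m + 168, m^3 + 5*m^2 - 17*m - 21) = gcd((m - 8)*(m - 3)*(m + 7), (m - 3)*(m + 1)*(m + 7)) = m^2 + 4*m - 21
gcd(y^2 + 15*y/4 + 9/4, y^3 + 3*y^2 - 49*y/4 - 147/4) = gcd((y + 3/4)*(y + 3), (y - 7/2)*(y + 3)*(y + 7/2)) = y + 3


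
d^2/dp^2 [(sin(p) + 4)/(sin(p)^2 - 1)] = (-23*sin(p) + sin(3*p) + 32*cos(2*p) - 64)/(cos(2*p) + 1)^2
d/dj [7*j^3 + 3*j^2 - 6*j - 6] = 21*j^2 + 6*j - 6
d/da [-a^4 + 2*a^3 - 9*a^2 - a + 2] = -4*a^3 + 6*a^2 - 18*a - 1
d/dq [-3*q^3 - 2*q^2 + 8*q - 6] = -9*q^2 - 4*q + 8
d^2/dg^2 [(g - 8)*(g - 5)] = 2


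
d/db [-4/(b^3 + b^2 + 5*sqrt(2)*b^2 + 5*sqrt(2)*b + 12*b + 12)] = 4*(3*b^2 + 2*b + 10*sqrt(2)*b + 5*sqrt(2) + 12)/(b^3 + b^2 + 5*sqrt(2)*b^2 + 5*sqrt(2)*b + 12*b + 12)^2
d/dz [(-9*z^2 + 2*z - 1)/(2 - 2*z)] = (9*z^2 - 18*z + 1)/(2*(z^2 - 2*z + 1))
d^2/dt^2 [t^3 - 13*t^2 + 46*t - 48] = 6*t - 26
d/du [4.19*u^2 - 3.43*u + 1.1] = 8.38*u - 3.43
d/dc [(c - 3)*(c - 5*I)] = 2*c - 3 - 5*I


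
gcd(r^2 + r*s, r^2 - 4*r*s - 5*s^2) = r + s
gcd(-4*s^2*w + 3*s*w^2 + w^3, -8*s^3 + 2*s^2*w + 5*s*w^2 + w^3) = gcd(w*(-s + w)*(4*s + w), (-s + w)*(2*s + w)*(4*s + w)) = 4*s^2 - 3*s*w - w^2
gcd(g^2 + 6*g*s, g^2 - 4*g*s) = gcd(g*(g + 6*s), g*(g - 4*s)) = g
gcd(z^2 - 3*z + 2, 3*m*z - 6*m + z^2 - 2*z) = z - 2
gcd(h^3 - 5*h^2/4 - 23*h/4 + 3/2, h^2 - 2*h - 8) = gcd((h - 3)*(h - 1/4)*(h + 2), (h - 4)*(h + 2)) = h + 2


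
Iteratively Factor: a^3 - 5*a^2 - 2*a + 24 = (a + 2)*(a^2 - 7*a + 12) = (a - 3)*(a + 2)*(a - 4)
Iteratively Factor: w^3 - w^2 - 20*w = (w + 4)*(w^2 - 5*w) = w*(w + 4)*(w - 5)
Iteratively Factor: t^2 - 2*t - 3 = (t - 3)*(t + 1)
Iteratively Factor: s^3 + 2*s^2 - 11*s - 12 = (s + 1)*(s^2 + s - 12) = (s - 3)*(s + 1)*(s + 4)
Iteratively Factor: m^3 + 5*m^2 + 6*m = (m + 3)*(m^2 + 2*m) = (m + 2)*(m + 3)*(m)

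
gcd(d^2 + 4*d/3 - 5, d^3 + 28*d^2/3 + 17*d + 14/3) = 1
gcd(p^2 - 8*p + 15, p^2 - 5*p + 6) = p - 3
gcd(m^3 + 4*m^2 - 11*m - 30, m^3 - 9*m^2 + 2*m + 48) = m^2 - m - 6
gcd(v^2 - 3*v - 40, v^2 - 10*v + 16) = v - 8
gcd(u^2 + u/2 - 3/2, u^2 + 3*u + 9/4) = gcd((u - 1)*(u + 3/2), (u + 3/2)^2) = u + 3/2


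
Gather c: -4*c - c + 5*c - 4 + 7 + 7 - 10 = 0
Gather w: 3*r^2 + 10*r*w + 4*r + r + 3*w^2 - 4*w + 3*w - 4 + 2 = 3*r^2 + 5*r + 3*w^2 + w*(10*r - 1) - 2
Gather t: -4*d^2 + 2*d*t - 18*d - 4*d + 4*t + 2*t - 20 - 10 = -4*d^2 - 22*d + t*(2*d + 6) - 30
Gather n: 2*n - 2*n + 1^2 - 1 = 0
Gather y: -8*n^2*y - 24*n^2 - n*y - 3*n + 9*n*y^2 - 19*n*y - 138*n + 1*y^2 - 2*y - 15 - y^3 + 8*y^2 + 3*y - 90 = -24*n^2 - 141*n - y^3 + y^2*(9*n + 9) + y*(-8*n^2 - 20*n + 1) - 105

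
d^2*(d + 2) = d^3 + 2*d^2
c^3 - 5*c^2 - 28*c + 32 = (c - 8)*(c - 1)*(c + 4)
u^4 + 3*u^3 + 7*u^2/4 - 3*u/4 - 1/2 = (u - 1/2)*(u + 1/2)*(u + 1)*(u + 2)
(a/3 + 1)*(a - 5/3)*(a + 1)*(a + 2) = a^4/3 + 13*a^3/9 + a^2/3 - 37*a/9 - 10/3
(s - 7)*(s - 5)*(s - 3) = s^3 - 15*s^2 + 71*s - 105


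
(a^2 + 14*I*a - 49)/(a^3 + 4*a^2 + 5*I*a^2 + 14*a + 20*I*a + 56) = (a + 7*I)/(a^2 + 2*a*(2 - I) - 8*I)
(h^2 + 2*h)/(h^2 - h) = (h + 2)/(h - 1)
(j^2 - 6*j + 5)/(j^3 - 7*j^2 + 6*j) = (j - 5)/(j*(j - 6))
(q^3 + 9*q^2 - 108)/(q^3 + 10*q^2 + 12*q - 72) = (q - 3)/(q - 2)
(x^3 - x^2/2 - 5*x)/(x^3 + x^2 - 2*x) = (x - 5/2)/(x - 1)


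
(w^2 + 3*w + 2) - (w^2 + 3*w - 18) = 20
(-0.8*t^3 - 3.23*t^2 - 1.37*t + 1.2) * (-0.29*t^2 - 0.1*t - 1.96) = 0.232*t^5 + 1.0167*t^4 + 2.2883*t^3 + 6.1198*t^2 + 2.5652*t - 2.352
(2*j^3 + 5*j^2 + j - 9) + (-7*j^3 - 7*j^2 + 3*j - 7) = -5*j^3 - 2*j^2 + 4*j - 16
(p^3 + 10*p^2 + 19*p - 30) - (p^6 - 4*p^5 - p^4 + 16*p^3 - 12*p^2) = -p^6 + 4*p^5 + p^4 - 15*p^3 + 22*p^2 + 19*p - 30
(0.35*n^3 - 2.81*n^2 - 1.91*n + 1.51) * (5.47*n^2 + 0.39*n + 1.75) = 1.9145*n^5 - 15.2342*n^4 - 10.9311*n^3 + 2.5973*n^2 - 2.7536*n + 2.6425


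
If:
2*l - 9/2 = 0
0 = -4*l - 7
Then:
No Solution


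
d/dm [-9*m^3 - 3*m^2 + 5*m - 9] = -27*m^2 - 6*m + 5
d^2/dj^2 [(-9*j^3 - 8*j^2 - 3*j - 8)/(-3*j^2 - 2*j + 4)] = 2*(123*j^3 + 288*j^2 + 684*j + 280)/(27*j^6 + 54*j^5 - 72*j^4 - 136*j^3 + 96*j^2 + 96*j - 64)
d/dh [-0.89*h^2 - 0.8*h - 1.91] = -1.78*h - 0.8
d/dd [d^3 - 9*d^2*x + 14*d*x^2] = 3*d^2 - 18*d*x + 14*x^2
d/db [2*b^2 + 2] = 4*b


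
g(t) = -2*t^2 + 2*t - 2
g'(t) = 2 - 4*t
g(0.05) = -1.90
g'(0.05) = 1.80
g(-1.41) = -8.80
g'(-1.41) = 7.64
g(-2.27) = -16.85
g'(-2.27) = 11.08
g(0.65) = -1.54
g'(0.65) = -0.60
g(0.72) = -1.60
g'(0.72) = -0.88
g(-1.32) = -8.12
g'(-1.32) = 7.28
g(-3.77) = -37.97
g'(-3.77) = 17.08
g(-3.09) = -27.28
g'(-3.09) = 14.36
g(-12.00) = -314.00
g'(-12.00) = 50.00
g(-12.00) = -314.00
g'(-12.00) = 50.00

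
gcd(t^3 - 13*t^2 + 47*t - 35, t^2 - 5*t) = t - 5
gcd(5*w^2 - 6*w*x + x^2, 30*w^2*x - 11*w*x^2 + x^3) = -5*w + x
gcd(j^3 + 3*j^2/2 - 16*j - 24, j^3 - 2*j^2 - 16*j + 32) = j^2 - 16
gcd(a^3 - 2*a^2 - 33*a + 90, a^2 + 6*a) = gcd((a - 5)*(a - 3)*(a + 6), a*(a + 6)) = a + 6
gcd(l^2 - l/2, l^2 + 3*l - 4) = 1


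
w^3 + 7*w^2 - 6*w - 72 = (w - 3)*(w + 4)*(w + 6)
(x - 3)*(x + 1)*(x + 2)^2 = x^4 + 2*x^3 - 7*x^2 - 20*x - 12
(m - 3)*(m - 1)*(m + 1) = m^3 - 3*m^2 - m + 3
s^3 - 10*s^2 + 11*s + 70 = (s - 7)*(s - 5)*(s + 2)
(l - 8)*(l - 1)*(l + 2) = l^3 - 7*l^2 - 10*l + 16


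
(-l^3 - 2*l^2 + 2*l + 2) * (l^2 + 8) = -l^5 - 2*l^4 - 6*l^3 - 14*l^2 + 16*l + 16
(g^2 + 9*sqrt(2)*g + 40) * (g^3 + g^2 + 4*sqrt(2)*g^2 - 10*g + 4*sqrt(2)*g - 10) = g^5 + g^4 + 13*sqrt(2)*g^4 + 13*sqrt(2)*g^3 + 102*g^3 + 70*sqrt(2)*g^2 + 102*g^2 - 400*g + 70*sqrt(2)*g - 400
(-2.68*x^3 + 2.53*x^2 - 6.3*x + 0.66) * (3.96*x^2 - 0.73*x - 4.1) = -10.6128*x^5 + 11.9752*x^4 - 15.8069*x^3 - 3.1604*x^2 + 25.3482*x - 2.706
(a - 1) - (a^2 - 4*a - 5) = -a^2 + 5*a + 4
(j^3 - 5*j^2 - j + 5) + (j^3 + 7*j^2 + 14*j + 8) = 2*j^3 + 2*j^2 + 13*j + 13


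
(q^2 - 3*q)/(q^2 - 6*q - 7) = q*(3 - q)/(-q^2 + 6*q + 7)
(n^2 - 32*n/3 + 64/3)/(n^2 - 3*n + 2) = (3*n^2 - 32*n + 64)/(3*(n^2 - 3*n + 2))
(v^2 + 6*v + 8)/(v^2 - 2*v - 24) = (v + 2)/(v - 6)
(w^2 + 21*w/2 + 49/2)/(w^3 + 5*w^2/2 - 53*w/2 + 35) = (2*w + 7)/(2*w^2 - 9*w + 10)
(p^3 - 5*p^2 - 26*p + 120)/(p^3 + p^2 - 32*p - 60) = (p - 4)/(p + 2)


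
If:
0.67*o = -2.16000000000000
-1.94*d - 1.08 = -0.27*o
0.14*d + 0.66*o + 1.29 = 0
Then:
No Solution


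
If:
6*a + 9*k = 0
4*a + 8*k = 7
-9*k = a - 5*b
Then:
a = -21/4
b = 21/4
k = 7/2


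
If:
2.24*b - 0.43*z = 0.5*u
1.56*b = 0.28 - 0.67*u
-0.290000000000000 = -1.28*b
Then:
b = 0.23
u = -0.11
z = 1.31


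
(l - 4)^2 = l^2 - 8*l + 16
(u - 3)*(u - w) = u^2 - u*w - 3*u + 3*w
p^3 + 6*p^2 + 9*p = p*(p + 3)^2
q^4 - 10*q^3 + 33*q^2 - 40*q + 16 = (q - 4)^2*(q - 1)^2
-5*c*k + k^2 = k*(-5*c + k)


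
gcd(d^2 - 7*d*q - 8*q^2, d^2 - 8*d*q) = -d + 8*q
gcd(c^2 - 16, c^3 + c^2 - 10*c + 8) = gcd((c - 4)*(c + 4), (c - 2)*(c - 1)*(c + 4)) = c + 4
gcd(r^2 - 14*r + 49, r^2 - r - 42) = r - 7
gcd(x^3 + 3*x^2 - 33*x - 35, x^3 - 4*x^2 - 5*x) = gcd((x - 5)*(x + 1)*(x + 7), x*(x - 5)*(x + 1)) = x^2 - 4*x - 5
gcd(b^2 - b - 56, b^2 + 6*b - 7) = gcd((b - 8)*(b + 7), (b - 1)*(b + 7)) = b + 7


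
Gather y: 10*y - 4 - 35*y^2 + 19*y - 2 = -35*y^2 + 29*y - 6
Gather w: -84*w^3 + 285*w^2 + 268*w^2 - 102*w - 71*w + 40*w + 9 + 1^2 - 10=-84*w^3 + 553*w^2 - 133*w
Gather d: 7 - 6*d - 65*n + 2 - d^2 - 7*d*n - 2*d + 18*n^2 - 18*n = -d^2 + d*(-7*n - 8) + 18*n^2 - 83*n + 9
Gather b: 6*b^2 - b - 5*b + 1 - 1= 6*b^2 - 6*b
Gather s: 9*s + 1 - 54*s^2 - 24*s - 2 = -54*s^2 - 15*s - 1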